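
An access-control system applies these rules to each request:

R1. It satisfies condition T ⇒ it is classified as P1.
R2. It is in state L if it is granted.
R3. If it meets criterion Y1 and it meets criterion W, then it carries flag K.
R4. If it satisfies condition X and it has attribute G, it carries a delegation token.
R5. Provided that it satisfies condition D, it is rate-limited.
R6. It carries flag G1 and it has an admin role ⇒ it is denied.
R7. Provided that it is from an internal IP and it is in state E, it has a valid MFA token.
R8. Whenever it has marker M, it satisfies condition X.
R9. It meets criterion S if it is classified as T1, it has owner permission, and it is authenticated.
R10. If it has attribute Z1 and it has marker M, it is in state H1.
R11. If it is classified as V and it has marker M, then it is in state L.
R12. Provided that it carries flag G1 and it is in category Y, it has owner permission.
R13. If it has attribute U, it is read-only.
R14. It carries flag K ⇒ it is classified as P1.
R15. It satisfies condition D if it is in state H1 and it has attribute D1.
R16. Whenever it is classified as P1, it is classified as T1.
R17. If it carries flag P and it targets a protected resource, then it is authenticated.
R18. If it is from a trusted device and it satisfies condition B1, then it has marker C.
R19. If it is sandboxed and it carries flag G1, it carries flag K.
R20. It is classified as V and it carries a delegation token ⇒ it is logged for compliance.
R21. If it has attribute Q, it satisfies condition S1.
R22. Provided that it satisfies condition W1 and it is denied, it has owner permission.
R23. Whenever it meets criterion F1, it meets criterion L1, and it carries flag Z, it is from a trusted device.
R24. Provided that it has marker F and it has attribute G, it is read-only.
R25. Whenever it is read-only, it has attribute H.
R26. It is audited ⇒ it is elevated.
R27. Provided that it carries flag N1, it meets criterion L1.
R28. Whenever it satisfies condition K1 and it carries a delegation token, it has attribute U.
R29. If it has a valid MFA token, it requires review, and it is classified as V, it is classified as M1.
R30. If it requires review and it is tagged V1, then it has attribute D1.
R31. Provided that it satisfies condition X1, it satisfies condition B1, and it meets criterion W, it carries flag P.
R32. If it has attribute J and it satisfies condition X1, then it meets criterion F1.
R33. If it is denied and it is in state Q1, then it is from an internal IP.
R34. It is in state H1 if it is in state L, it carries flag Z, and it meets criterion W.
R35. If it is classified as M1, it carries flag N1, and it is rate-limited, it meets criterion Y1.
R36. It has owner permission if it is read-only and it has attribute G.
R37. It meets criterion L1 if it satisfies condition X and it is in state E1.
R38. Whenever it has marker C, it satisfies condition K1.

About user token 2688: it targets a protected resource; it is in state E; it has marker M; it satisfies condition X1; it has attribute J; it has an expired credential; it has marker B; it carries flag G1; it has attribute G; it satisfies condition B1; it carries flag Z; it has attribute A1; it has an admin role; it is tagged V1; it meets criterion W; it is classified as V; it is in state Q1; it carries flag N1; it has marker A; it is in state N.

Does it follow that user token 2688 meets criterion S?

Forward chaining from the given facts derives: is denied, satisfies condition X, is in state L, meets criterion L1, carries flag P, meets criterion F1, is from an internal IP, is in state H1, carries a delegation token, has a valid MFA token, is authenticated, is logged for compliance, is from a trusted device, has marker C, satisfies condition K1, has attribute U, is read-only, has attribute H, has owner permission.
The only rule concluding "it meets criterion S" is R9, which needs "it is classified as T1"; that is never established.

No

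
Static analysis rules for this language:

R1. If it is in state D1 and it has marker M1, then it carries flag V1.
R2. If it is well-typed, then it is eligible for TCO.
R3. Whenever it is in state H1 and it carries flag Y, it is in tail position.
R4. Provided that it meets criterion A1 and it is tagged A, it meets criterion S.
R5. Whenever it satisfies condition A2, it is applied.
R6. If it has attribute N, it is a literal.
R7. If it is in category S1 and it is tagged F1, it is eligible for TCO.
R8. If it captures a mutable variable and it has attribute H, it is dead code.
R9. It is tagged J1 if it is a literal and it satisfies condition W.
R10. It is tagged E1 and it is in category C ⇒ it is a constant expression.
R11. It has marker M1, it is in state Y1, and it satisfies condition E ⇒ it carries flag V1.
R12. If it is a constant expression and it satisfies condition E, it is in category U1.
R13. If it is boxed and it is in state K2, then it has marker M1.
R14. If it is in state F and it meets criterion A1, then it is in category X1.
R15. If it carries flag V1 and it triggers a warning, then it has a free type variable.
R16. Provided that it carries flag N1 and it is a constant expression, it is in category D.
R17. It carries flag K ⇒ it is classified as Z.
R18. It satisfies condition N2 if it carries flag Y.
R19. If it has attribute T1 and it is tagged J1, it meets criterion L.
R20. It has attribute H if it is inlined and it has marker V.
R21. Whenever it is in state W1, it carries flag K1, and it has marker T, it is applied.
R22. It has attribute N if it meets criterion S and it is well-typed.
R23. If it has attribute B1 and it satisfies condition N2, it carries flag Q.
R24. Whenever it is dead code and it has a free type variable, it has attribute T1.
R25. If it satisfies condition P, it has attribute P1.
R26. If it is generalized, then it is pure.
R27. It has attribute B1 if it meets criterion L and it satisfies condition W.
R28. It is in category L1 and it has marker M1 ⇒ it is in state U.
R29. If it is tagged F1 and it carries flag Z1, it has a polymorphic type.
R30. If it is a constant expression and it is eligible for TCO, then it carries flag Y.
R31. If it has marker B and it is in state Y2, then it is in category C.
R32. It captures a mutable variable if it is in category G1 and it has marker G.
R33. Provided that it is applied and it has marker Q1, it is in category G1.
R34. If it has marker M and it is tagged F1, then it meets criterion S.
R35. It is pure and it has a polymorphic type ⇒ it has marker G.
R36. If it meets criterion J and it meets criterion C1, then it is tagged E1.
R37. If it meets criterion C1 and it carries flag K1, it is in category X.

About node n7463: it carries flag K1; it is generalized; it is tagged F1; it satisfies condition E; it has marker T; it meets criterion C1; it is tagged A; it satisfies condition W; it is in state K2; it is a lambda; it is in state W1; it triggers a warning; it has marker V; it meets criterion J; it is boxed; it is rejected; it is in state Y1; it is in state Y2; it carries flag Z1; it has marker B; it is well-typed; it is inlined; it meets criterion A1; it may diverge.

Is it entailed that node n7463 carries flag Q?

Forward chaining from the given facts derives: is eligible for TCO, meets criterion S, has marker M1, has attribute H, is applied, has attribute N, is pure, has a polymorphic type, is in category C, has marker G, is tagged E1, is in category X, is a literal, is tagged J1, is a constant expression, carries flag V1, is in category U1, has a free type variable, carries flag Y, satisfies condition N2.
The only rule concluding "it carries flag Q" is R23, which needs "it has attribute B1"; that is never established.

No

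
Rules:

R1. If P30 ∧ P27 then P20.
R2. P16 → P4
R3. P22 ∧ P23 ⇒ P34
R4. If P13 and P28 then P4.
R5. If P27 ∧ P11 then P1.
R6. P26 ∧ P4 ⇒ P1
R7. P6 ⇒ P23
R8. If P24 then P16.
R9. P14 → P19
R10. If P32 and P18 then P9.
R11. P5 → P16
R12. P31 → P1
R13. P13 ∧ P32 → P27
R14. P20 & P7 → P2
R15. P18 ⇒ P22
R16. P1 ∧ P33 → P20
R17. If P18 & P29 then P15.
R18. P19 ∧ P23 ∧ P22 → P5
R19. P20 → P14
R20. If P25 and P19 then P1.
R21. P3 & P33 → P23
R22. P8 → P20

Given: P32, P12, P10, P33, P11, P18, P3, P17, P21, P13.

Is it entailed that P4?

Yes

P27  (by R13: P13, P32)
P22  (by R15: P18)
P23  (by R21: P3, P33)
P1  (by R5: P27, P11)
P20  (by R16: P1, P33)
P14  (by R19: P20)
P19  (by R9: P14)
P5  (by R18: P19, P23, P22)
P16  (by R11: P5)
P4  (by R2: P16)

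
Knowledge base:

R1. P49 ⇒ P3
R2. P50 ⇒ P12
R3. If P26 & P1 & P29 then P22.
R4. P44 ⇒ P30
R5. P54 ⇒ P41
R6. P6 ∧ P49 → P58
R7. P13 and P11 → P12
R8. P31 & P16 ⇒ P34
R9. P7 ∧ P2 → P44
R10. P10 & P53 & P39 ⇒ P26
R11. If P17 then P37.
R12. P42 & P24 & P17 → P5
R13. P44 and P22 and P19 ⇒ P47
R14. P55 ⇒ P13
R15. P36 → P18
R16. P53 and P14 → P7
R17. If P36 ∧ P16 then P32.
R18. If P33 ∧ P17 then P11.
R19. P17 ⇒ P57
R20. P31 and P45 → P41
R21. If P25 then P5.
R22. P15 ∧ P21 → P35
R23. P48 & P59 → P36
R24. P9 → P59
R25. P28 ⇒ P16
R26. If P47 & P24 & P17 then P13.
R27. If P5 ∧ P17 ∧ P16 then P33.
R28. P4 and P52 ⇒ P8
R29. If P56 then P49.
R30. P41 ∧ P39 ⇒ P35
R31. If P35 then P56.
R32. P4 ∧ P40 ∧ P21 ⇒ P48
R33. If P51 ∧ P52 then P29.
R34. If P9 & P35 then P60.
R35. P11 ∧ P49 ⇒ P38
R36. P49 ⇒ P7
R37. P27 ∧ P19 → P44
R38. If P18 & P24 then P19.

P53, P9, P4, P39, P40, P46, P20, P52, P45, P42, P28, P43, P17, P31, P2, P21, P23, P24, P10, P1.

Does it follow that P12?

No

Forward chaining from the given facts derives: P26, P37, P5, P57, P41, P59, P16, P33, P8, P35, P56, P48, P60, P34, P11, P36, P49, P38, P7, P3, P44, P18, P32, P19, P30.
Rules concluding P12: R2 needs P50; R7 needs P13 — none of these are established.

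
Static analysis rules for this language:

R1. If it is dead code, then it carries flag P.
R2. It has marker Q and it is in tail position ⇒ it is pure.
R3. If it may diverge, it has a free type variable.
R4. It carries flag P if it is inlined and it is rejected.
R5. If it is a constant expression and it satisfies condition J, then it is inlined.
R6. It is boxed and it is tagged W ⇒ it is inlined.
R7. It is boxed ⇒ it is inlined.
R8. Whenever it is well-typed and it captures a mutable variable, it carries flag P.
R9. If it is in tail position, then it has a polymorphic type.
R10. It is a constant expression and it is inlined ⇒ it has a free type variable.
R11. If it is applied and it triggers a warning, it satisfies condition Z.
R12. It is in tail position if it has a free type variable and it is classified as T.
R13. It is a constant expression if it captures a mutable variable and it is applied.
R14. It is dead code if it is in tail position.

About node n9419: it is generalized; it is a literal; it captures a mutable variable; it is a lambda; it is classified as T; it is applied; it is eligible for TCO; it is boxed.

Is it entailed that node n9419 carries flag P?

By R7 (it is boxed): it is inlined.
By R13 (it captures a mutable variable, it is applied): it is a constant expression.
By R10 (it is a constant expression, it is inlined): it has a free type variable.
By R12 (it has a free type variable, it is classified as T): it is in tail position.
By R14 (it is in tail position): it is dead code.
By R1 (it is dead code): it carries flag P.

Yes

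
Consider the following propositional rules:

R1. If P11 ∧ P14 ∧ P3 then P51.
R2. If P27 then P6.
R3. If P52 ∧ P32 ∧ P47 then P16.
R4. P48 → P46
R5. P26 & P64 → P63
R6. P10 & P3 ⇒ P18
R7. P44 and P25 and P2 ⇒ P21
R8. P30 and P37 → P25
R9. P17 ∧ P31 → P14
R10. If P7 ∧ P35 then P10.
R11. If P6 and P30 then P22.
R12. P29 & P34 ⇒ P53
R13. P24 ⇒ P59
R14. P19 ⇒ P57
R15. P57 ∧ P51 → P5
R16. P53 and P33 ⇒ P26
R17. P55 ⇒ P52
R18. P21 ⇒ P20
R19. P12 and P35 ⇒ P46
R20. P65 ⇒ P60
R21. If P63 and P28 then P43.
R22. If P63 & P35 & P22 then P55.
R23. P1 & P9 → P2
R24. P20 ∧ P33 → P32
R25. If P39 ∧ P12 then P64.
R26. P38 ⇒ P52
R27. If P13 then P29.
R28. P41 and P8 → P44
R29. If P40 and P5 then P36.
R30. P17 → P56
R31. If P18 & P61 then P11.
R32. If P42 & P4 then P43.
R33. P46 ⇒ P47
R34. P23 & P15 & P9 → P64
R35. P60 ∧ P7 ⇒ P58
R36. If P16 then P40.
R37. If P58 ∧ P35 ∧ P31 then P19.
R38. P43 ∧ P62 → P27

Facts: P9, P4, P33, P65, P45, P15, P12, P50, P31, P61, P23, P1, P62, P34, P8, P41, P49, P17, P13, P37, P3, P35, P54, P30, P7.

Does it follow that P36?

No

Forward chaining from the given facts derives: P25, P14, P10, P46, P60, P2, P29, P44, P56, P47, P64, P58, P19, P18, P21, P53, P57, P26, P20, P32, P11, P51, P63, P5.
The only rule concluding P36 is R29, which needs P40; that is never established.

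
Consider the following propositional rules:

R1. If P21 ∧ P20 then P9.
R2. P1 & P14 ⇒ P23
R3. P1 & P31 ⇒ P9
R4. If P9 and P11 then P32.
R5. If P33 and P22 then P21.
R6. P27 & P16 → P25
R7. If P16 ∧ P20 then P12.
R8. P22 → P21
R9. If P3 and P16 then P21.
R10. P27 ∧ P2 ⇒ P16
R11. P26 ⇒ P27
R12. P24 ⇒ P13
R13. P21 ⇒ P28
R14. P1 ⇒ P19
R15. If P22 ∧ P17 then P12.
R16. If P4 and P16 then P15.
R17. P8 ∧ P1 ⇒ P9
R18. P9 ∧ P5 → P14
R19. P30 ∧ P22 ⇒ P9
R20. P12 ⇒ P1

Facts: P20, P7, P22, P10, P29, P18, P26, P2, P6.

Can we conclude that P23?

No

Forward chaining from the given facts derives: P21, P27, P28, P9, P16, P25, P12, P1, P19.
The only rule concluding P23 is R2, which needs P14; that is never established.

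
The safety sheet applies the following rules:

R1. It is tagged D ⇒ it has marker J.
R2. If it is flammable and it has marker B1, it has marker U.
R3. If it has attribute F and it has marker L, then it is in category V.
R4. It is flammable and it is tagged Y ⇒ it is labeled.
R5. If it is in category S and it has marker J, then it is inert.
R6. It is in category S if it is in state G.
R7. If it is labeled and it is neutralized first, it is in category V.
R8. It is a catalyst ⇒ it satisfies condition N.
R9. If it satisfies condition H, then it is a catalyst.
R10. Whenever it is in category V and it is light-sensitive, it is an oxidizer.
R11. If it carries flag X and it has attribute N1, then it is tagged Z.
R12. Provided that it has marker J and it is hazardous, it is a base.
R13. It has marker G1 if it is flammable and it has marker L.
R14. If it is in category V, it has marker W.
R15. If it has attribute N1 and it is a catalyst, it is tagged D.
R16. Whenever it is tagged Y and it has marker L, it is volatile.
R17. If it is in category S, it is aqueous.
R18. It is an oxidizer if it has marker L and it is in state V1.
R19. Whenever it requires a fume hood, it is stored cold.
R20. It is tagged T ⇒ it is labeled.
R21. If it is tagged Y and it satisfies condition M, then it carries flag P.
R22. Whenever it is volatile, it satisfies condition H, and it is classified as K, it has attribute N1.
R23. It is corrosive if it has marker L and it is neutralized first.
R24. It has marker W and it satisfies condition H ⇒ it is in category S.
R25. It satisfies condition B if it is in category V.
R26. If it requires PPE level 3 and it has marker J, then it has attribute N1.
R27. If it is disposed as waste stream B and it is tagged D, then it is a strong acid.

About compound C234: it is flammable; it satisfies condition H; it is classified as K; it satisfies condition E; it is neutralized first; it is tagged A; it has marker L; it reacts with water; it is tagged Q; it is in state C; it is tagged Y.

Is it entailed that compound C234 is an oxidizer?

Forward chaining from the given facts derives: is labeled, is in category V, is a catalyst, has marker G1, has marker W, is volatile, has attribute N1, is corrosive, is in category S, satisfies condition B, satisfies condition N, is tagged D, is aqueous, has marker J, is inert.
Rules concluding "it is an oxidizer": R10 needs "it is light-sensitive"; R18 needs "it is in state V1" — none of these are established.

No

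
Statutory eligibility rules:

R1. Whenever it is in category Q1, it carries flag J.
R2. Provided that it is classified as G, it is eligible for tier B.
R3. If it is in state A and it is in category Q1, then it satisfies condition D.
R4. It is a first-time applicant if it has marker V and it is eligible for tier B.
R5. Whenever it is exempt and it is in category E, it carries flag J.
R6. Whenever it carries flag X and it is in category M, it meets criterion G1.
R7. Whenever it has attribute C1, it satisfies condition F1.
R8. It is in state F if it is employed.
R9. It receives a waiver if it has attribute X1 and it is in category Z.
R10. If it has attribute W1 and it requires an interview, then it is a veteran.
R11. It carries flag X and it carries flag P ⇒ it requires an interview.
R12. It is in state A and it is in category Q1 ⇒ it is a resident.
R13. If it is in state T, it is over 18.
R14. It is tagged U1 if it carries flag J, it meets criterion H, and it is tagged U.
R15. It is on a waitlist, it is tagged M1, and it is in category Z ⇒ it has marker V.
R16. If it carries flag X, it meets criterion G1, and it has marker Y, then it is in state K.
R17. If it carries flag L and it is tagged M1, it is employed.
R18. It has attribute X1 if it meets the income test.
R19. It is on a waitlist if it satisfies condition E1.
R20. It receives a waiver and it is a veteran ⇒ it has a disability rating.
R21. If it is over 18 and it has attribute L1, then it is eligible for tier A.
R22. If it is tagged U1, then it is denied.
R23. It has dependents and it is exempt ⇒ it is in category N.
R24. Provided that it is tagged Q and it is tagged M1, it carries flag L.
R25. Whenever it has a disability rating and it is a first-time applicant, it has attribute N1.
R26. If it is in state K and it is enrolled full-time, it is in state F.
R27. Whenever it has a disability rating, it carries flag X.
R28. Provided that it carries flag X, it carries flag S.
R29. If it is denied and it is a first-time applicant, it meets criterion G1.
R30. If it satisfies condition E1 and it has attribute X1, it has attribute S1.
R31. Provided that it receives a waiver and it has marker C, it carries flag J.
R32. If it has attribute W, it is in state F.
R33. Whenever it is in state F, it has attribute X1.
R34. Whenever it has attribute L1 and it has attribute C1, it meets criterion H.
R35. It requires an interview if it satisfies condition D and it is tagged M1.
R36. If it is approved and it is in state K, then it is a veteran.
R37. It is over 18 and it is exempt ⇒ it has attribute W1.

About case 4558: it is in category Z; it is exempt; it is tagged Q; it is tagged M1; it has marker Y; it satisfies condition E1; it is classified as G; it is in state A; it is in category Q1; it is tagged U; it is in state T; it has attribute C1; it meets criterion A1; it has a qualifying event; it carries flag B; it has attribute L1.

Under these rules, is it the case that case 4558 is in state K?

Yes

By R1 (it is in category Q1): it carries flag J.
By R2 (it is classified as G): it is eligible for tier B.
By R3 (it is in state A, it is in category Q1): it satisfies condition D.
By R13 (it is in state T): it is over 18.
By R19 (it satisfies condition E1): it is on a waitlist.
By R24 (it is tagged Q, it is tagged M1): it carries flag L.
By R34 (it has attribute L1, it has attribute C1): it meets criterion H.
By R35 (it satisfies condition D, it is tagged M1): it requires an interview.
By R37 (it is over 18, it is exempt): it has attribute W1.
By R10 (it has attribute W1, it requires an interview): it is a veteran.
By R14 (it carries flag J, it meets criterion H, it is tagged U): it is tagged U1.
By R15 (it is on a waitlist, it is tagged M1, it is in category Z): it has marker V.
By R17 (it carries flag L, it is tagged M1): it is employed.
By R22 (it is tagged U1): it is denied.
By R4 (it has marker V, it is eligible for tier B): it is a first-time applicant.
By R8 (it is employed): it is in state F.
By R29 (it is denied, it is a first-time applicant): it meets criterion G1.
By R33 (it is in state F): it has attribute X1.
By R9 (it has attribute X1, it is in category Z): it receives a waiver.
By R20 (it receives a waiver, it is a veteran): it has a disability rating.
By R27 (it has a disability rating): it carries flag X.
By R16 (it carries flag X, it meets criterion G1, it has marker Y): it is in state K.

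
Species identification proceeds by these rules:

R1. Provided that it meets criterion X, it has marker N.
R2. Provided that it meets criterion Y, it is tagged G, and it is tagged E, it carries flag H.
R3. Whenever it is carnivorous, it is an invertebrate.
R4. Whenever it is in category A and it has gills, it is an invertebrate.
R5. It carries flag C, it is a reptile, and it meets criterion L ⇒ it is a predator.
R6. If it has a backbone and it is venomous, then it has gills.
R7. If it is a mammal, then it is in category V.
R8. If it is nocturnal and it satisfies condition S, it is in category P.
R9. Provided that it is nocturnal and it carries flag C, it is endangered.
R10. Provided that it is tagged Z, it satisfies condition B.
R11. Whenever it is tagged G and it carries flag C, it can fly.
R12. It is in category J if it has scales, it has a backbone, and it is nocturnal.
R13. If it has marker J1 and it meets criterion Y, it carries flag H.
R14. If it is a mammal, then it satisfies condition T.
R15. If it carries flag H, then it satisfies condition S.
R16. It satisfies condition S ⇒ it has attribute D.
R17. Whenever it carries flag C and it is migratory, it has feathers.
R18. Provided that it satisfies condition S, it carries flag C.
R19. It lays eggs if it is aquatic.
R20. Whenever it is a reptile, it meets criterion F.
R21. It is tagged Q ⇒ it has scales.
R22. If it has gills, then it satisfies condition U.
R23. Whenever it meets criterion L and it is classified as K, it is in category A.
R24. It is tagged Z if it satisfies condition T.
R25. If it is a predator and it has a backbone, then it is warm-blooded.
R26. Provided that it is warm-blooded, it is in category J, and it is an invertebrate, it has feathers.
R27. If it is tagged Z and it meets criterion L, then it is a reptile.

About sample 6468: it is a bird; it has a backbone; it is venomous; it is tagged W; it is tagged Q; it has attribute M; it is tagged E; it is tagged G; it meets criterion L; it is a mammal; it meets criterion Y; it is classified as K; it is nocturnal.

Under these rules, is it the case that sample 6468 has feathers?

Yes

By R2 (it meets criterion Y, it is tagged G, it is tagged E): it carries flag H.
By R6 (it has a backbone, it is venomous): it has gills.
By R14 (it is a mammal): it satisfies condition T.
By R15 (it carries flag H): it satisfies condition S.
By R18 (it satisfies condition S): it carries flag C.
By R21 (it is tagged Q): it has scales.
By R23 (it meets criterion L, it is classified as K): it is in category A.
By R24 (it satisfies condition T): it is tagged Z.
By R27 (it is tagged Z, it meets criterion L): it is a reptile.
By R4 (it is in category A, it has gills): it is an invertebrate.
By R5 (it carries flag C, it is a reptile, it meets criterion L): it is a predator.
By R12 (it has scales, it has a backbone, it is nocturnal): it is in category J.
By R25 (it is a predator, it has a backbone): it is warm-blooded.
By R26 (it is warm-blooded, it is in category J, it is an invertebrate): it has feathers.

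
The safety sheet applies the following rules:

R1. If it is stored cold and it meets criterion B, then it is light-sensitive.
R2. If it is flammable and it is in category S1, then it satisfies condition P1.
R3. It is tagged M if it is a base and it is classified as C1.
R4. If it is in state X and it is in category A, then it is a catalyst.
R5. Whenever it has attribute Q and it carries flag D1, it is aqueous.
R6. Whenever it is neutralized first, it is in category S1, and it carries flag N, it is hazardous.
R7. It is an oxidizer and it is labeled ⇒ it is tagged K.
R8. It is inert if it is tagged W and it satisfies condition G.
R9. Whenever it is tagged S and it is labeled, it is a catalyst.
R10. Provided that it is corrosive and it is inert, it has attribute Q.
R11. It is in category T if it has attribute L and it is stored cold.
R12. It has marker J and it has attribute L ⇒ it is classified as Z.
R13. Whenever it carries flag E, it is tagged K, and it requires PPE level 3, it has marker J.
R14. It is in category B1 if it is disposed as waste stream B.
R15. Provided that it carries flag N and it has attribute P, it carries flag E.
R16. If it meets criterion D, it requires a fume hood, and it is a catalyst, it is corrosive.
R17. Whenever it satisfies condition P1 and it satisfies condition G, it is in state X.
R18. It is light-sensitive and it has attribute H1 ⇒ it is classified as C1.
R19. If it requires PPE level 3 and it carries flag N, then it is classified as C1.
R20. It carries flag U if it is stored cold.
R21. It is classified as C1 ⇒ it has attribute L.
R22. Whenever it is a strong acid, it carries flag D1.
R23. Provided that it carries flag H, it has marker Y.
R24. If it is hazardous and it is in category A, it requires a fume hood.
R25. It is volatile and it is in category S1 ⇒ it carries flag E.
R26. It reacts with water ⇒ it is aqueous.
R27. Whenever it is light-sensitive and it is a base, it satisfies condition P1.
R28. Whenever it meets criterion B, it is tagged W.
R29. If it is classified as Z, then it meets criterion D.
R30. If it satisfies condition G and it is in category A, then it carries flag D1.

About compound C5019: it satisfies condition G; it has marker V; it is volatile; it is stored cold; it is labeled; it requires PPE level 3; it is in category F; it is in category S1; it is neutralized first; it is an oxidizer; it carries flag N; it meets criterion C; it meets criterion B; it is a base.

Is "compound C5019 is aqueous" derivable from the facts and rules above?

Forward chaining from the given facts derives: is light-sensitive, is hazardous, is tagged K, is classified as C1, carries flag U, has attribute L, carries flag E, satisfies condition P1, is tagged W, is tagged M, is inert, is in category T, has marker J, is in state X, is classified as Z, meets criterion D.
Rules concluding "it is aqueous": R5 needs "it has attribute Q"; R26 needs "it reacts with water" — none of these are established.

No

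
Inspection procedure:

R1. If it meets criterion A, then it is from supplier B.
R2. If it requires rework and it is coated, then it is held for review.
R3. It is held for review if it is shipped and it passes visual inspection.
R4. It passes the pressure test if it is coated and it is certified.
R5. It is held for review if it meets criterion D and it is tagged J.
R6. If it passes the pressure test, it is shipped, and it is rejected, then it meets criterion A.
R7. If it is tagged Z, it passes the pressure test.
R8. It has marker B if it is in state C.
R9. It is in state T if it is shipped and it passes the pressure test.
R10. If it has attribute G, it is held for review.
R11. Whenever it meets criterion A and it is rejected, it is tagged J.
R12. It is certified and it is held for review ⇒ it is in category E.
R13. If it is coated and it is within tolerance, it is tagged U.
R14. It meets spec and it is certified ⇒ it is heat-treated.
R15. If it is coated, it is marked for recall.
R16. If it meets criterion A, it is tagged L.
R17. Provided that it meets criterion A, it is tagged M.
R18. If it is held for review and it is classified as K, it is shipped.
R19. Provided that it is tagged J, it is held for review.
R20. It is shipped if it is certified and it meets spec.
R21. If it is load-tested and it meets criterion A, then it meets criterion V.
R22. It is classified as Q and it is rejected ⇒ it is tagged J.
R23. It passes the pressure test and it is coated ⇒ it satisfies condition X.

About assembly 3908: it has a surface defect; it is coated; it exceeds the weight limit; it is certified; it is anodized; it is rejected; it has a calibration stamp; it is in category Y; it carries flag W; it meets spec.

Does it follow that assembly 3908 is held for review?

By R4 (it is coated, it is certified): it passes the pressure test.
By R20 (it is certified, it meets spec): it is shipped.
By R6 (it passes the pressure test, it is shipped, it is rejected): it meets criterion A.
By R11 (it meets criterion A, it is rejected): it is tagged J.
By R19 (it is tagged J): it is held for review.

Yes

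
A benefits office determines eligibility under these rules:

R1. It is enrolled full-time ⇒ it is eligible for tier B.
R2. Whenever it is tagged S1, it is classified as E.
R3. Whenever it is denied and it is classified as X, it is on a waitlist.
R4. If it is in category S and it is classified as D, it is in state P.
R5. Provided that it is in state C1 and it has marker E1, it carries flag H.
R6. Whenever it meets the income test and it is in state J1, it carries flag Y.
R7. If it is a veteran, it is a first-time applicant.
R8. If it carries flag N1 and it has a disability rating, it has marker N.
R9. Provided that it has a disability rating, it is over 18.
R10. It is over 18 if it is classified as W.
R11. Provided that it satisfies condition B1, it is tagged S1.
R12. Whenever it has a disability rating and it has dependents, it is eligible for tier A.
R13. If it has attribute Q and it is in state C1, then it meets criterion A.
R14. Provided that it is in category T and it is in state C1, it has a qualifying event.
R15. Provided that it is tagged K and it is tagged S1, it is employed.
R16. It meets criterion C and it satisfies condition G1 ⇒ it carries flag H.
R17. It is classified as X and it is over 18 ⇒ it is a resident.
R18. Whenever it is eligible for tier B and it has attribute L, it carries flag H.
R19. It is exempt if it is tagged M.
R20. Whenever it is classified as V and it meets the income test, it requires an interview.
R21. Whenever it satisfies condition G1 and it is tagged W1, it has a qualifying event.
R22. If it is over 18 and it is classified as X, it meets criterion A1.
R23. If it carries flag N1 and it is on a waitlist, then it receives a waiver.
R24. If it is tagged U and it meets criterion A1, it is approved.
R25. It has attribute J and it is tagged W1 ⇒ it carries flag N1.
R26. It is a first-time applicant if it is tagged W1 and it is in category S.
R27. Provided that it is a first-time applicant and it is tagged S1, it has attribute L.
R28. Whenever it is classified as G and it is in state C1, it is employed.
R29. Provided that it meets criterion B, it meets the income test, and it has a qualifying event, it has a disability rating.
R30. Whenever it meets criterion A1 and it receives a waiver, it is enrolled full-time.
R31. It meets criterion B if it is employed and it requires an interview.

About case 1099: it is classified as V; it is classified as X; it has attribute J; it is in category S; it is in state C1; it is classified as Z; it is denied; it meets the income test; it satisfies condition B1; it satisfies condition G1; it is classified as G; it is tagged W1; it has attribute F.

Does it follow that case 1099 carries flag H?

Yes

By R3 (it is denied, it is classified as X): it is on a waitlist.
By R11 (it satisfies condition B1): it is tagged S1.
By R20 (it is classified as V, it meets the income test): it requires an interview.
By R21 (it satisfies condition G1, it is tagged W1): it has a qualifying event.
By R25 (it has attribute J, it is tagged W1): it carries flag N1.
By R26 (it is tagged W1, it is in category S): it is a first-time applicant.
By R27 (it is a first-time applicant, it is tagged S1): it has attribute L.
By R28 (it is classified as G, it is in state C1): it is employed.
By R31 (it is employed, it requires an interview): it meets criterion B.
By R23 (it carries flag N1, it is on a waitlist): it receives a waiver.
By R29 (it meets criterion B, it meets the income test, it has a qualifying event): it has a disability rating.
By R9 (it has a disability rating): it is over 18.
By R22 (it is over 18, it is classified as X): it meets criterion A1.
By R30 (it meets criterion A1, it receives a waiver): it is enrolled full-time.
By R1 (it is enrolled full-time): it is eligible for tier B.
By R18 (it is eligible for tier B, it has attribute L): it carries flag H.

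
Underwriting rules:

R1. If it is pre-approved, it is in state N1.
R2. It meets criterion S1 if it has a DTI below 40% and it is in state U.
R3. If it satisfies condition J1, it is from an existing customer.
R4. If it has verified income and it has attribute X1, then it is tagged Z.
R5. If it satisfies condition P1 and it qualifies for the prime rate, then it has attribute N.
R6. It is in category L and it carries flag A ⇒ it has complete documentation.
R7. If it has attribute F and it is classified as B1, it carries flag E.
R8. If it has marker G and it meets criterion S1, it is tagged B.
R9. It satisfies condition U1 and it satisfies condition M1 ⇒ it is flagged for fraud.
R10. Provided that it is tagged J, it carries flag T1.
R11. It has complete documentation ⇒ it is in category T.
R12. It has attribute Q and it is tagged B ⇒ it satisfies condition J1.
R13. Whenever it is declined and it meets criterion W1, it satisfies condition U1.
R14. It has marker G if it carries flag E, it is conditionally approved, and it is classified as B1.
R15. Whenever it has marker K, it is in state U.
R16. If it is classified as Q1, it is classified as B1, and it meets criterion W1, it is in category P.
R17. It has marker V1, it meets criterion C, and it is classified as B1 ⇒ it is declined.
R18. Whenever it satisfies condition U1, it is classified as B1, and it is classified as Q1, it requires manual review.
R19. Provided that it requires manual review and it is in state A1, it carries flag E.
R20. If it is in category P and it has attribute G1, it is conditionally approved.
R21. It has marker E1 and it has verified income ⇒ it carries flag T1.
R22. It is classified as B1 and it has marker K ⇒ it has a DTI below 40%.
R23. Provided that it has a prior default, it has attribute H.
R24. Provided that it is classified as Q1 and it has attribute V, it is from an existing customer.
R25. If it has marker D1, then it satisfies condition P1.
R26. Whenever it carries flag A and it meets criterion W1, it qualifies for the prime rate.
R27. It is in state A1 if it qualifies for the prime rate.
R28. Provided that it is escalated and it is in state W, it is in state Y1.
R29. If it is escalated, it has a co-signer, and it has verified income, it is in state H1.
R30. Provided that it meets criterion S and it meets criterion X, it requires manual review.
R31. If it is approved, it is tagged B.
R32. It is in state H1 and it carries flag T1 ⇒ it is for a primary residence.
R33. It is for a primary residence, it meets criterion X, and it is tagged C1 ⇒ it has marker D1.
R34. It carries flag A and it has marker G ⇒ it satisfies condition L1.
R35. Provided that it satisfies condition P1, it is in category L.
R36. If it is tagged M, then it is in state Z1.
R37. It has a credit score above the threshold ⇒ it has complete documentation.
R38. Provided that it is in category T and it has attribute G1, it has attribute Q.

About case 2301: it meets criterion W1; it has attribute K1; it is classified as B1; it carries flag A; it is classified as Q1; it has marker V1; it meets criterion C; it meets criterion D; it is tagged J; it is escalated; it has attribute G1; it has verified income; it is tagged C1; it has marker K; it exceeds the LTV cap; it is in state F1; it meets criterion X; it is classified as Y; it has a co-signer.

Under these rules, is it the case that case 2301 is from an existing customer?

Yes

By R10 (it is tagged J): it carries flag T1.
By R15 (it has marker K): it is in state U.
By R16 (it is classified as Q1, it is classified as B1, it meets criterion W1): it is in category P.
By R17 (it has marker V1, it meets criterion C, it is classified as B1): it is declined.
By R20 (it is in category P, it has attribute G1): it is conditionally approved.
By R22 (it is classified as B1, it has marker K): it has a DTI below 40%.
By R26 (it carries flag A, it meets criterion W1): it qualifies for the prime rate.
By R27 (it qualifies for the prime rate): it is in state A1.
By R29 (it is escalated, it has a co-signer, it has verified income): it is in state H1.
By R32 (it is in state H1, it carries flag T1): it is for a primary residence.
By R33 (it is for a primary residence, it meets criterion X, it is tagged C1): it has marker D1.
By R2 (it has a DTI below 40%, it is in state U): it meets criterion S1.
By R13 (it is declined, it meets criterion W1): it satisfies condition U1.
By R18 (it satisfies condition U1, it is classified as B1, it is classified as Q1): it requires manual review.
By R19 (it requires manual review, it is in state A1): it carries flag E.
By R25 (it has marker D1): it satisfies condition P1.
By R35 (it satisfies condition P1): it is in category L.
By R6 (it is in category L, it carries flag A): it has complete documentation.
By R11 (it has complete documentation): it is in category T.
By R14 (it carries flag E, it is conditionally approved, it is classified as B1): it has marker G.
By R38 (it is in category T, it has attribute G1): it has attribute Q.
By R8 (it has marker G, it meets criterion S1): it is tagged B.
By R12 (it has attribute Q, it is tagged B): it satisfies condition J1.
By R3 (it satisfies condition J1): it is from an existing customer.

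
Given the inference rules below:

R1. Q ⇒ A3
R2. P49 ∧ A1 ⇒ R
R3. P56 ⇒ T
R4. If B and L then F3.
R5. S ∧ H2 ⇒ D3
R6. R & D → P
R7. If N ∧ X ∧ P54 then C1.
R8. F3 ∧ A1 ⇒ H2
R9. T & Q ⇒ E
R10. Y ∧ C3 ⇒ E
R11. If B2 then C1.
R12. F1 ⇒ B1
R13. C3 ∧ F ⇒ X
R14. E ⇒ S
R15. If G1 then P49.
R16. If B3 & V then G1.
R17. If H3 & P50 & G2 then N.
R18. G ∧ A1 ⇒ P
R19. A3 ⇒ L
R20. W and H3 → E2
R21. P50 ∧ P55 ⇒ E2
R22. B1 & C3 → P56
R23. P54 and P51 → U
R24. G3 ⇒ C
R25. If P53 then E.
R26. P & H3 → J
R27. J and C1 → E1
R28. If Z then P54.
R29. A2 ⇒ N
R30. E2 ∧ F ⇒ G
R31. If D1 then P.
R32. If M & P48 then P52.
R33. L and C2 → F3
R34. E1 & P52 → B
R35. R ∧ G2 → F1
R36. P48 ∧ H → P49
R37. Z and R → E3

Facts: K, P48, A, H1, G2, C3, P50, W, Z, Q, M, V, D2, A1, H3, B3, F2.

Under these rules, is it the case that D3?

Forward chaining from the given facts derives: A3, G1, N, L, E2, P54, P52, P49, R, F1, E3, B1, P56, T, E, S.
The only rule concluding D3 is R5, which needs H2; that is never established.

No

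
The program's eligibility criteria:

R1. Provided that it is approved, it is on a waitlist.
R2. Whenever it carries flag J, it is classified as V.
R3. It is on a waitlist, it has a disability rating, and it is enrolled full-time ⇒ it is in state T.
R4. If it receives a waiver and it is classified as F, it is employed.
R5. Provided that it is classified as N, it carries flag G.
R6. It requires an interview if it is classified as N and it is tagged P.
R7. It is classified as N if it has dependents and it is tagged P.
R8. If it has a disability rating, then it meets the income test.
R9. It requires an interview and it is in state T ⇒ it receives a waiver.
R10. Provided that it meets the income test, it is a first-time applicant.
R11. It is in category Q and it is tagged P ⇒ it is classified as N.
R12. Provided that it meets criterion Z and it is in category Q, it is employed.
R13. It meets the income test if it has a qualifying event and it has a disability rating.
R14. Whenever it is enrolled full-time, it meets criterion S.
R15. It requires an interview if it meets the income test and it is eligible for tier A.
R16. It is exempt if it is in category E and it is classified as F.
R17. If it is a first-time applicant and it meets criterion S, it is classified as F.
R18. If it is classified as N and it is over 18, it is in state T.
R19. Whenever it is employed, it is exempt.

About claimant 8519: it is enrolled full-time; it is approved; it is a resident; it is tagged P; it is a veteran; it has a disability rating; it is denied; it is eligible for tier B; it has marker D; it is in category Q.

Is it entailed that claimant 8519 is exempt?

By R1 (it is approved): it is on a waitlist.
By R3 (it is on a waitlist, it has a disability rating, it is enrolled full-time): it is in state T.
By R8 (it has a disability rating): it meets the income test.
By R10 (it meets the income test): it is a first-time applicant.
By R11 (it is in category Q, it is tagged P): it is classified as N.
By R14 (it is enrolled full-time): it meets criterion S.
By R17 (it is a first-time applicant, it meets criterion S): it is classified as F.
By R6 (it is classified as N, it is tagged P): it requires an interview.
By R9 (it requires an interview, it is in state T): it receives a waiver.
By R4 (it receives a waiver, it is classified as F): it is employed.
By R19 (it is employed): it is exempt.

Yes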